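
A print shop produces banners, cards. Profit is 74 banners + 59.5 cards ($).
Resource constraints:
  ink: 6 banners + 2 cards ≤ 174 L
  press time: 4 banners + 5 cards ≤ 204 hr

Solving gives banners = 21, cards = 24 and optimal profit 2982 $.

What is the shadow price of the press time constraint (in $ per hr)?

9.5

At the optimum: ink uses 174 of 174 (binding); press time uses 204 of 204 (binding).
Dual feasibility on the basic columns requires 6·y_ink + 4·y_press time = 74, 2·y_ink + 5·y_press time = 59.5.
Solving: y_ink = 6, y_press time = 9.5.
Shadow price of press time = 9.5.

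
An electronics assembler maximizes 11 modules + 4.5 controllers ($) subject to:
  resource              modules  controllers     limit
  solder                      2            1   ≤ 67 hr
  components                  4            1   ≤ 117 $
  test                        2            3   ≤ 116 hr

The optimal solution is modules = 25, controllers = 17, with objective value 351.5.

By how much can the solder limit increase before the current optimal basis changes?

Binding constraints: solder, components. The basis is B = [[2,1],[4,1]] with det -2.
Per unit increase in solder, x* moves by d = (-0.5, 2).
The basis stays optimal until test becomes binding; allowable increase = 3 hr.

3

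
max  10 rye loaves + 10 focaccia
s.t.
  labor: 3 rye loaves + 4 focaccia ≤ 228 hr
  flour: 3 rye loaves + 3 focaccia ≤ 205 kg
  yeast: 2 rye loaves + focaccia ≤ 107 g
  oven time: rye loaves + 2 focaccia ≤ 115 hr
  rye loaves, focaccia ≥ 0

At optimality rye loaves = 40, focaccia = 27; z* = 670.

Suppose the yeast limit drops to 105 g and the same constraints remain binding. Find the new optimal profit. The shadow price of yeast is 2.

666

Δb = -2, so new z* = 670 + (2)·(-2) = 670 − 4 = 666.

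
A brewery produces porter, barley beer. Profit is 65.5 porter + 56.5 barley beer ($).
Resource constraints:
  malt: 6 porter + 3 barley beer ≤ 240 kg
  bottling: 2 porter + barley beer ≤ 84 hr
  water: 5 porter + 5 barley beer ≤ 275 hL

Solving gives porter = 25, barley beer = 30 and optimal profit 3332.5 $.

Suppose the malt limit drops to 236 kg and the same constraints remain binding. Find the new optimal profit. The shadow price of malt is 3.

Δb = -4, so new z* = 3332.5 + (3)·(-4) = 3332.5 − 12 = 3320.5.

3320.5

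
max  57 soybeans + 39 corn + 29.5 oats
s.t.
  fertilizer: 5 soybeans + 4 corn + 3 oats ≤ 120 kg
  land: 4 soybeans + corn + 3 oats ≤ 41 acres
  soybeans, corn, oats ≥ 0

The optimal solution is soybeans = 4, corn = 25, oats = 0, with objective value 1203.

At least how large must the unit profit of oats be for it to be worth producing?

36

Both fertilizer and land are binding at x*.
From A_Bᵀ y = c: 5·y_fertilizer + 4·y_land = 57; 4·y_fertilizer + 1·y_land = 39.
→ y_fertilizer = 9 and y_land = 3.
oats enters the basis when its profit ≥ yᵀa₃ = 9·3 + 3·3 = 36.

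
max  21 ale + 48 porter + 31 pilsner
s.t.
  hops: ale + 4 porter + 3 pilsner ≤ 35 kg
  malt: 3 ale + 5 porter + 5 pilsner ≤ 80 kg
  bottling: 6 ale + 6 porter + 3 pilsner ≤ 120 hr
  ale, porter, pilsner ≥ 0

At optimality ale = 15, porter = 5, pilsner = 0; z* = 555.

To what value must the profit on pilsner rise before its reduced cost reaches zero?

Binding: hops and bottling. Non-binding: malt (10 unused).
Slack constraints have shadow price 0 (complementary slackness).
Dual feasibility on the basic columns requires 1·y_hops + 6·y_bottling = 21, 4·y_hops + 6·y_bottling = 48.
This yields shadow prices y_hops = 9, y_bottling = 2.
pilsner enters the basis when its profit ≥ yᵀa₃ = 9·3 + 2·3 = 33.

33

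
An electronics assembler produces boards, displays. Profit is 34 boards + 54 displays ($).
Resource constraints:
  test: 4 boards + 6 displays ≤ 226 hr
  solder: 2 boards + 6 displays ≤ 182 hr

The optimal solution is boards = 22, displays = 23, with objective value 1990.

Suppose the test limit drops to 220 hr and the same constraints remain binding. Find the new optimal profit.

1942

At the optimum: test uses 226 of 226 (binding); solder uses 182 of 182 (binding).
Dual feasibility on the basic columns requires 4·y_test + 2·y_solder = 34, 6·y_test + 6·y_solder = 54.
Solving: y_test = 8, y_solder = 1.
Δz = y_test·Δb = 8 × (-6) = -48, so new z* = 1990 − 48 = 1942.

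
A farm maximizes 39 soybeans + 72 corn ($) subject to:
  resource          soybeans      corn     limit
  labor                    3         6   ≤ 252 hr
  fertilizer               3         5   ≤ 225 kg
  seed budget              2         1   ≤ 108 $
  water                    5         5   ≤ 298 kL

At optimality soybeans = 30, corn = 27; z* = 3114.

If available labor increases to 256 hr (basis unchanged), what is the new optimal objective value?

3142

Check each constraint at x*: labor 252/252 (tight); fertilizer 225/225 (tight); seed budget 87/108 (slack 21); water 285/298 (slack 13).
Since seed budget, water are not tight, their duals are 0.
Dual feasibility on the basic columns requires 3·y_labor + 3·y_fertilizer = 39, 6·y_labor + 5·y_fertilizer = 72.
Solving: y_labor = 7, y_fertilizer = 6.
Δz = y_labor·Δb = 7 × (4) = 28, so new z* = 3114 + 28 = 3142.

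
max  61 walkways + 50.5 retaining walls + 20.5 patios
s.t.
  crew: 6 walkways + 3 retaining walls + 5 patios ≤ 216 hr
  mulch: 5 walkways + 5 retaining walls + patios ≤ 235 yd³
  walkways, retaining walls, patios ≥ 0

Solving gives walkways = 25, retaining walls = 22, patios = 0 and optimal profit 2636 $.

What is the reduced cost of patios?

-5

Both crew and mulch are binding at x*.
The binding rows give the dual system: 6·y_crew + 5·y_mulch = 61 and 3·y_crew + 5·y_mulch = 50.5.
This yields shadow prices y_crew = 3.5, y_mulch = 8.
Reduced cost of patios: c₃ − yᵀa₃ = 20.5 − (3.5·5 + 8·1) = 20.5 − 25.5 = -5.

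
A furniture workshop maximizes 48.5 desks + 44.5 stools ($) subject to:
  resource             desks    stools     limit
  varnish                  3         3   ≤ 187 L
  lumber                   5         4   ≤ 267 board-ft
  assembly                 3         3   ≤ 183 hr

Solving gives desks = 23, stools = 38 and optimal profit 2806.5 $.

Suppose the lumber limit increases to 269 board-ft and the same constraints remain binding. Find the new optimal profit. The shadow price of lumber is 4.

2814.5

Δb = 2, so new z* = 2806.5 + (4)·(2) = 2806.5 + 8 = 2814.5.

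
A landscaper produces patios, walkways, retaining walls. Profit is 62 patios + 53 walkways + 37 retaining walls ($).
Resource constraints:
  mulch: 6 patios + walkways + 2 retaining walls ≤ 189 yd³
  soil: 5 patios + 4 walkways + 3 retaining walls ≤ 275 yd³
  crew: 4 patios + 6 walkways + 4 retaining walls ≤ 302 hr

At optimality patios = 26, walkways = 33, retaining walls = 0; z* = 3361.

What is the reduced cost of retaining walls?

-5

Binding: mulch and crew. Non-binding: soil (13 unused).
Slack constraints have shadow price 0 (complementary slackness).
Dual feasibility on the basic columns requires 6·y_mulch + 4·y_crew = 62, 1·y_mulch + 6·y_crew = 53.
Solving: y_mulch = 5, y_crew = 8.
Reduced cost of retaining walls: c₃ − yᵀa₃ = 37 − (5·2 + 8·4) = 37 − 42 = -5.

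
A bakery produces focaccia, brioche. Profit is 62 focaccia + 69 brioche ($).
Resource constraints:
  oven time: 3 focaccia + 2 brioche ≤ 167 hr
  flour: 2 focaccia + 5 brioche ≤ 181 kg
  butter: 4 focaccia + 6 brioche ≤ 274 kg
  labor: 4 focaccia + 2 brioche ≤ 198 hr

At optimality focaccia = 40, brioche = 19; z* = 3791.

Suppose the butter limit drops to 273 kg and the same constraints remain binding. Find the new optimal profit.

3781.5

Binding: butter and labor. Non-binding: oven time (9 unused), flour (6 unused).
By complementary slackness, y = 0 for the non-binding constraints.
The binding rows give the dual system: 4·y_butter + 4·y_labor = 62 and 6·y_butter + 2·y_labor = 69.
This yields shadow prices y_butter = 9.5, y_labor = 6.
Δz = y_butter·Δb = 9.5 × (-1) = -9.5, so new z* = 3791 − 9.5 = 3781.5.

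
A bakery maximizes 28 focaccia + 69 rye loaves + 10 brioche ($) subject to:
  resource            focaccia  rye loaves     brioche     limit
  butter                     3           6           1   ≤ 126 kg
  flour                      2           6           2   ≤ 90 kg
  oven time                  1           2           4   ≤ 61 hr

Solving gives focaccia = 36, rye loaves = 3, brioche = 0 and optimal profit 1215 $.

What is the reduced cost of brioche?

-8

Binding: butter and flour. Non-binding: oven time (19 unused).
Slack constraints have shadow price 0 (complementary slackness).
The binding rows give the dual system: 3·y_butter + 2·y_flour = 28 and 6·y_butter + 6·y_flour = 69.
Solving: y_butter = 5, y_flour = 6.5.
Reduced cost of brioche: c₃ − yᵀa₃ = 10 − (5·1 + 6.5·2) = 10 − 18 = -8.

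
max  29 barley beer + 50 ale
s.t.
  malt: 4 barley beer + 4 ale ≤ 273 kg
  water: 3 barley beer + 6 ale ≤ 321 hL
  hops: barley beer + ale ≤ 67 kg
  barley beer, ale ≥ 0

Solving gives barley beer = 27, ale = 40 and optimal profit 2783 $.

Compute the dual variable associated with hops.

Binding: water and hops. Non-binding: malt (5 unused).
Slack constraints have shadow price 0 (complementary slackness).
The binding rows give the dual system: 3·y_water + 1·y_hops = 29 and 6·y_water + 1·y_hops = 50.
This yields shadow prices y_water = 7, y_hops = 8.
Shadow price of hops = 8.

8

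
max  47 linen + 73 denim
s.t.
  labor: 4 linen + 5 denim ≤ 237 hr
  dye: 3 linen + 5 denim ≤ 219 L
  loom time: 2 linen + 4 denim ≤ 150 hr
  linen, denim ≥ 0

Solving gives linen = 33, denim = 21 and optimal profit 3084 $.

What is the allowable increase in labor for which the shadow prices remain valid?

Binding constraints: labor, loom time. The basis is B = [[4,5],[2,4]] with det 6.
Per unit increase in labor, x* moves by d = (0.6667, -0.3333).
The basis stays optimal until dye becomes binding; allowable increase = 45 hr.

45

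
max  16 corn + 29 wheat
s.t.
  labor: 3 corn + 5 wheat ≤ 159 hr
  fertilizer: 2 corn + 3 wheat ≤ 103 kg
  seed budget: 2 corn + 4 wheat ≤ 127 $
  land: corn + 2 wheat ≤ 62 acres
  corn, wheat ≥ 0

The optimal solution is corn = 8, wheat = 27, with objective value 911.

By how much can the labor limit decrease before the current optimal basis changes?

4

Binding constraints: labor, land. The basis is B = [[3,5],[1,2]] with det 1.
Per unit decrease in labor, x* moves by d = (-2, 1).
The basis stays optimal until corn reaches 0; allowable decrease = 4 hr.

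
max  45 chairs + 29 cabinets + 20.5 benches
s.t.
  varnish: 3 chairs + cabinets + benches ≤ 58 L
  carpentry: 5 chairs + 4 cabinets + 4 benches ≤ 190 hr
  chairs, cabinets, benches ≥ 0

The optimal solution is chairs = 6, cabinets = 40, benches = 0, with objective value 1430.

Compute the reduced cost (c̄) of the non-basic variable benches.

-8.5

Check each constraint at x*: varnish 58/58 (tight); carpentry 190/190 (tight).
From A_Bᵀ y = c: 3·y_varnish + 5·y_carpentry = 45; 1·y_varnish + 4·y_carpentry = 29.
→ y_varnish = 5 and y_carpentry = 6.
Reduced cost of benches: c₃ − yᵀa₃ = 20.5 − (5·1 + 6·4) = 20.5 − 29 = -8.5.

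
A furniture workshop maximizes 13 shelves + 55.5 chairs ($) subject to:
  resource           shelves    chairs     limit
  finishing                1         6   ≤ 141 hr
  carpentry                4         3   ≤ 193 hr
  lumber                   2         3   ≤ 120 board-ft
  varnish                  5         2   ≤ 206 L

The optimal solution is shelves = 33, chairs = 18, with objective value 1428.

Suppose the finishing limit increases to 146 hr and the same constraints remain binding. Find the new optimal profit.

1468

Binding: finishing and lumber. Non-binding: carpentry (7 unused), varnish (5 unused).
Slack constraints have shadow price 0 (complementary slackness).
Dual feasibility on the basic columns requires 1·y_finishing + 2·y_lumber = 13, 6·y_finishing + 3·y_lumber = 55.5.
This yields shadow prices y_finishing = 8, y_lumber = 2.5.
Δz = y_finishing·Δb = 8 × (5) = 40, so new z* = 1428 + 40 = 1468.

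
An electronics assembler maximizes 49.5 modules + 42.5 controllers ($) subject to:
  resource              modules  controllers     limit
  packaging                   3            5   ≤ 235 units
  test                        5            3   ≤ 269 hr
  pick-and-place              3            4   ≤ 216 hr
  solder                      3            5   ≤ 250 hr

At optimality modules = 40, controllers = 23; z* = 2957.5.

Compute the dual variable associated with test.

7.5

Binding: packaging and test. Non-binding: pick-and-place (4 unused), solder (15 unused).
Slack constraints have shadow price 0 (complementary slackness).
The binding rows give the dual system: 3·y_packaging + 5·y_test = 49.5 and 5·y_packaging + 3·y_test = 42.5.
This yields shadow prices y_packaging = 4, y_test = 7.5.
Shadow price of test = 7.5.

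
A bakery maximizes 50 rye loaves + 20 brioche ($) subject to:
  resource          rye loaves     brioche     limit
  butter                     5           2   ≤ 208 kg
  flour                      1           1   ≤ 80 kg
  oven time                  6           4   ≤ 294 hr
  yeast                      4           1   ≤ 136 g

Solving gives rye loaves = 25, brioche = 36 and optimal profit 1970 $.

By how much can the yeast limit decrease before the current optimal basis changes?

Binding constraints: oven time, yeast. The basis is B = [[6,4],[4,1]] with det -10.
Per unit decrease in yeast, x* moves by d = (-0.4, 0.6).
The basis stays optimal until rye loaves reaches 0; allowable decrease = 62.5 g.

62.5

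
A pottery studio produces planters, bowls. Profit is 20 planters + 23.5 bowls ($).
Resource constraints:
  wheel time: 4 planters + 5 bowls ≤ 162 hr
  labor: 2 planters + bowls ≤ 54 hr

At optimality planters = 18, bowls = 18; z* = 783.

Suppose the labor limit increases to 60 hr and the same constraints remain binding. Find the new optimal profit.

789

Both wheel time and labor are binding at x*.
From A_Bᵀ y = c: 4·y_wheel time + 2·y_labor = 20; 5·y_wheel time + 1·y_labor = 23.5.
Solving: y_wheel time = 4.5, y_labor = 1.
Δz = y_labor·Δb = 1 × (6) = 6, so new z* = 783 + 6 = 789.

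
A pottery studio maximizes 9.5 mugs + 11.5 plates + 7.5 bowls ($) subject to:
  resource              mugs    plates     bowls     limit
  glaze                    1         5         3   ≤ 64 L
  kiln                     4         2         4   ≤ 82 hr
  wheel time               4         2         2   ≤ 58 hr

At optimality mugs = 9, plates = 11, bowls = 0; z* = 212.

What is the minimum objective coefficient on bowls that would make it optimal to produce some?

8.5

At the optimum: glaze uses 64 of 64 (binding); kiln uses 58 of 82 (slack = 24); wheel time uses 58 of 58 (binding).
Since kiln is not tight, its dual is 0.
Dual feasibility on the basic columns requires 1·y_glaze + 4·y_wheel time = 9.5, 5·y_glaze + 2·y_wheel time = 11.5.
This yields shadow prices y_glaze = 1.5, y_wheel time = 2.
bowls enters the basis when its profit ≥ yᵀa₃ = 1.5·3 + 2·2 = 8.5.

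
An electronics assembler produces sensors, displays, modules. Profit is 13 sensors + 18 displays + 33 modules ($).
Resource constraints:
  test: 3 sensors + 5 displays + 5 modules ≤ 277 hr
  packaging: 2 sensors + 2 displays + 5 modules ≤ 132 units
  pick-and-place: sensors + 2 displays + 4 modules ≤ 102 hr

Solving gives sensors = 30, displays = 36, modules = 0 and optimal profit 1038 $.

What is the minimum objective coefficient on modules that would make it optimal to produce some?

At the optimum: test uses 270 of 277 (slack = 7); packaging uses 132 of 132 (binding); pick-and-place uses 102 of 102 (binding).
Since test is not tight, its dual is 0.
The binding rows give the dual system: 2·y_packaging + 1·y_pick-and-place = 13 and 2·y_packaging + 2·y_pick-and-place = 18.
→ y_packaging = 4 and y_pick-and-place = 5.
modules enters the basis when its profit ≥ yᵀa₃ = 4·5 + 5·4 = 40.

40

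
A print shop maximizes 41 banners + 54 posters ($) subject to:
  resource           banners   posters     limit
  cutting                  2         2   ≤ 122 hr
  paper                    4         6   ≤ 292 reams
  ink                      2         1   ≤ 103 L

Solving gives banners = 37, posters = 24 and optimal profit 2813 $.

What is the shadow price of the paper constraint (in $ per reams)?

6.5

Binding: cutting and paper. Non-binding: ink (5 unused).
Since ink is not tight, its dual is 0.
Dual feasibility on the basic columns requires 2·y_cutting + 4·y_paper = 41, 2·y_cutting + 6·y_paper = 54.
Solving: y_cutting = 7.5, y_paper = 6.5.
Shadow price of paper = 6.5.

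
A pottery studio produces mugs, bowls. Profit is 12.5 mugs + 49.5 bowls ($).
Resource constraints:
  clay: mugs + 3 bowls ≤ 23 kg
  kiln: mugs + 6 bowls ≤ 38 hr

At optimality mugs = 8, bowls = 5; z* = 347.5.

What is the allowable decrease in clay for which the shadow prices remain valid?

4

Binding constraints: clay, kiln. The basis is B = [[1,3],[1,6]] with det 3.
Per unit decrease in clay, x* moves by d = (-2, 0.3333).
The basis stays optimal until mugs reaches 0; allowable decrease = 4 kg.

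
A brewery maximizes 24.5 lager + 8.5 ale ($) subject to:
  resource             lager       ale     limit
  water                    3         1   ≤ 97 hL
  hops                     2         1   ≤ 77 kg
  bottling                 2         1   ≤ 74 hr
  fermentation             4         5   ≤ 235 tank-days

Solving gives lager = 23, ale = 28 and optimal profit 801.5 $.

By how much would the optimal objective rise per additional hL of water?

Check each constraint at x*: water 97/97 (tight); hops 74/77 (slack 3); bottling 74/74 (tight); fermentation 232/235 (slack 3).
By complementary slackness, y = 0 for the non-binding constraints.
Dual feasibility on the basic columns requires 3·y_water + 2·y_bottling = 24.5, 1·y_water + 1·y_bottling = 8.5.
→ y_water = 7.5 and y_bottling = 1.
Shadow price of water = 7.5.

7.5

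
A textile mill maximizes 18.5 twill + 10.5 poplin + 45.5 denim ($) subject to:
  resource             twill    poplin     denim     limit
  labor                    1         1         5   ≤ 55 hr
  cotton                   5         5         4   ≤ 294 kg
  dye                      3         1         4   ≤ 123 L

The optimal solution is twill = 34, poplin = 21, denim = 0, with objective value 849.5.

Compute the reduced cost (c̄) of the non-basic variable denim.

-3

At the optimum: labor uses 55 of 55 (binding); cotton uses 275 of 294 (slack = 19); dye uses 123 of 123 (binding).
By complementary slackness, y = 0 for the non-binding constraint.
From A_Bᵀ y = c: 1·y_labor + 3·y_dye = 18.5; 1·y_labor + 1·y_dye = 10.5.
→ y_labor = 6.5 and y_dye = 4.
Reduced cost of denim: c₃ − yᵀa₃ = 45.5 − (6.5·5 + 4·4) = 45.5 − 48.5 = -3.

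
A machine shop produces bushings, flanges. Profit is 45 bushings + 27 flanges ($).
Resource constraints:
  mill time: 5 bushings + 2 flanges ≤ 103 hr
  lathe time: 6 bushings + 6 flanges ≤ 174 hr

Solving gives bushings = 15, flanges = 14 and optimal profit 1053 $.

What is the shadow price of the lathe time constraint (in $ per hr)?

2.5

Both mill time and lathe time are binding at x*.
The binding rows give the dual system: 5·y_mill time + 6·y_lathe time = 45 and 2·y_mill time + 6·y_lathe time = 27.
Solving: y_mill time = 6, y_lathe time = 2.5.
Shadow price of lathe time = 2.5.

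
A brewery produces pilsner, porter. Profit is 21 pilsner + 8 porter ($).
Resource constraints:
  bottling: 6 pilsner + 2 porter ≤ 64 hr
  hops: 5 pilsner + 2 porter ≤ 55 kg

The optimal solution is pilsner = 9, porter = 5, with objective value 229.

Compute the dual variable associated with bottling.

1

At the optimum: bottling uses 64 of 64 (binding); hops uses 55 of 55 (binding).
The binding rows give the dual system: 6·y_bottling + 5·y_hops = 21 and 2·y_bottling + 2·y_hops = 8.
Solving: y_bottling = 1, y_hops = 3.
Shadow price of bottling = 1.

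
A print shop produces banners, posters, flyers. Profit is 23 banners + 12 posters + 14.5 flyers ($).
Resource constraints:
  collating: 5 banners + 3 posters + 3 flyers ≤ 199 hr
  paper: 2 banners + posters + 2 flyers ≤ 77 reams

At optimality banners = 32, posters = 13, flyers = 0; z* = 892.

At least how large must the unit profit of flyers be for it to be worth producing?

Check each constraint at x*: collating 199/199 (tight); paper 77/77 (tight).
From A_Bᵀ y = c: 5·y_collating + 2·y_paper = 23; 3·y_collating + 1·y_paper = 12.
→ y_collating = 1 and y_paper = 9.
flyers enters the basis when its profit ≥ yᵀa₃ = 1·3 + 9·2 = 21.

21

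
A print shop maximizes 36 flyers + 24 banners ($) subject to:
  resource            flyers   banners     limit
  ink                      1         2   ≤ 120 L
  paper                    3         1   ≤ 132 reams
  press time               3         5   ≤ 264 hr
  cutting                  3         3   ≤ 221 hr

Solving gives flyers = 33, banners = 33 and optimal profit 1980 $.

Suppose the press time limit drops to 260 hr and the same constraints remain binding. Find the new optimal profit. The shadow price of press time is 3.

1968

Δb = -4, so new z* = 1980 + (3)·(-4) = 1980 − 12 = 1968.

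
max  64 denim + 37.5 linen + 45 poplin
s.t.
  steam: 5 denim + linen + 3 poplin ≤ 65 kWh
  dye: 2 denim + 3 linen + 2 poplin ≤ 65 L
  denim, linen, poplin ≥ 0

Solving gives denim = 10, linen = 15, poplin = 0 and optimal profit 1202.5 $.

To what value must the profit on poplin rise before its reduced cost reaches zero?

46

Check each constraint at x*: steam 65/65 (tight); dye 65/65 (tight).
The binding rows give the dual system: 5·y_steam + 2·y_dye = 64 and 1·y_steam + 3·y_dye = 37.5.
→ y_steam = 9 and y_dye = 9.5.
poplin enters the basis when its profit ≥ yᵀa₃ = 9·3 + 9.5·2 = 46.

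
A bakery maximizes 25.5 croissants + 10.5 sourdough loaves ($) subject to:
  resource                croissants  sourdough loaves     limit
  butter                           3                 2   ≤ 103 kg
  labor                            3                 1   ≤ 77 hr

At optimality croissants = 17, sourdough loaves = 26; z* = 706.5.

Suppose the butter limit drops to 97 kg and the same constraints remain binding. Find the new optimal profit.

At the optimum: butter uses 103 of 103 (binding); labor uses 77 of 77 (binding).
Dual feasibility on the basic columns requires 3·y_butter + 3·y_labor = 25.5, 2·y_butter + 1·y_labor = 10.5.
→ y_butter = 2 and y_labor = 6.5.
Δz = y_butter·Δb = 2 × (-6) = -12, so new z* = 706.5 − 12 = 694.5.

694.5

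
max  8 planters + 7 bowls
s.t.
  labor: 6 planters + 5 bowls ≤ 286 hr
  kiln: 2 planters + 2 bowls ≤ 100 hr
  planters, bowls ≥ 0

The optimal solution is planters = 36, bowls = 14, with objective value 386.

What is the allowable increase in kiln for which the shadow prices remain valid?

14.4

Binding constraints: labor, kiln. The basis is B = [[6,5],[2,2]] with det 2.
Per unit increase in kiln, x* moves by d = (-2.5, 3).
The basis stays optimal until planters reaches 0; allowable increase = 14.4 hr.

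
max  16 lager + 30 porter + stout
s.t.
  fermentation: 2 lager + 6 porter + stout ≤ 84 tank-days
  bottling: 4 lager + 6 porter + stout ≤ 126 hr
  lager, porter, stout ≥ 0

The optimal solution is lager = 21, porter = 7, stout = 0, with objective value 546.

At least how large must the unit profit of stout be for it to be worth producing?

5

Check each constraint at x*: fermentation 84/84 (tight); bottling 126/126 (tight).
The binding rows give the dual system: 2·y_fermentation + 4·y_bottling = 16 and 6·y_fermentation + 6·y_bottling = 30.
Solving: y_fermentation = 2, y_bottling = 3.
stout enters the basis when its profit ≥ yᵀa₃ = 2·1 + 3·1 = 5.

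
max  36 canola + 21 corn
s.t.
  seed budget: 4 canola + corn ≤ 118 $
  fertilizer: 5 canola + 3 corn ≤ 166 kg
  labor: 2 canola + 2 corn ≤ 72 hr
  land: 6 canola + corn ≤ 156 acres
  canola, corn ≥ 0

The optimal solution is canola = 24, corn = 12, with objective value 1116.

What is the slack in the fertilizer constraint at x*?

fertilizer used = 5·24 + 3·12 = 156; slack = 166 − 156 = 10.

10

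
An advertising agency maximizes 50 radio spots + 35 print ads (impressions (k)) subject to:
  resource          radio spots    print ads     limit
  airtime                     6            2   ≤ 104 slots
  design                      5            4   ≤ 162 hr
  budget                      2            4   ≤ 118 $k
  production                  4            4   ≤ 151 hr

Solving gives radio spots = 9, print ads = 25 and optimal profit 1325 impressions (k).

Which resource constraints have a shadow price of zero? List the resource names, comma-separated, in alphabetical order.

design, production

airtime: 104/104 (binding)
design: 145/162 (slack 17)
budget: 118/118 (binding)
production: 136/151 (slack 15)
By complementary slackness, a constraint with positive slack has shadow price 0 → design, production.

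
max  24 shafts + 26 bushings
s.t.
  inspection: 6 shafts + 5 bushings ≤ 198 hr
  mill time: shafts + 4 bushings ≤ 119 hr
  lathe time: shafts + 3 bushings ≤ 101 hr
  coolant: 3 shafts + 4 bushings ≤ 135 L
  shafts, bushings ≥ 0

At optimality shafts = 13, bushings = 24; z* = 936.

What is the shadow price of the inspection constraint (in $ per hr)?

Check each constraint at x*: inspection 198/198 (tight); mill time 109/119 (slack 10); lathe time 85/101 (slack 16); coolant 135/135 (tight).
Since mill time, lathe time are not tight, their duals are 0.
Dual feasibility on the basic columns requires 6·y_inspection + 3·y_coolant = 24, 5·y_inspection + 4·y_coolant = 26.
Solving: y_inspection = 2, y_coolant = 4.
Shadow price of inspection = 2.

2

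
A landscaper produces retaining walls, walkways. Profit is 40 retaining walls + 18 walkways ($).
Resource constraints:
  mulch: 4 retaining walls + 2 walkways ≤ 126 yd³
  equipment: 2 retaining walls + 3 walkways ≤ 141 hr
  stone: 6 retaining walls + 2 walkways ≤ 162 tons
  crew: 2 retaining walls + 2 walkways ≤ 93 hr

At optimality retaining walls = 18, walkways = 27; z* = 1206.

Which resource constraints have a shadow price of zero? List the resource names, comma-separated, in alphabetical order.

mulch: 126/126 (binding)
equipment: 117/141 (slack 24)
stone: 162/162 (binding)
crew: 90/93 (slack 3)
By complementary slackness, a constraint with positive slack has shadow price 0 → crew, equipment.

crew, equipment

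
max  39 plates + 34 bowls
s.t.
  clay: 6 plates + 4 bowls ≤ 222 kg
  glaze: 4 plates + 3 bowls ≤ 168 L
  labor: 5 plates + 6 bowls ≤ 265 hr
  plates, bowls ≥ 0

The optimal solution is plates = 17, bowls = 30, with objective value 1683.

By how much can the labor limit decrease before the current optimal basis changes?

Binding constraints: clay, labor. The basis is B = [[6,4],[5,6]] with det 16.
Per unit decrease in labor, x* moves by d = (0.25, -0.375).
The basis stays optimal until bowls reaches 0; allowable decrease = 80 hr.

80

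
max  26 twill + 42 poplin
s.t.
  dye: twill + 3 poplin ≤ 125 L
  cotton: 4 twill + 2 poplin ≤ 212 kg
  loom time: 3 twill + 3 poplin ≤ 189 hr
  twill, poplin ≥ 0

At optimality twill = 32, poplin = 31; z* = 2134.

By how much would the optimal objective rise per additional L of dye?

8

Check each constraint at x*: dye 125/125 (tight); cotton 190/212 (slack 22); loom time 189/189 (tight).
Slack constraints have shadow price 0 (complementary slackness).
Dual feasibility on the basic columns requires 1·y_dye + 3·y_loom time = 26, 3·y_dye + 3·y_loom time = 42.
This yields shadow prices y_dye = 8, y_loom time = 6.
Shadow price of dye = 8.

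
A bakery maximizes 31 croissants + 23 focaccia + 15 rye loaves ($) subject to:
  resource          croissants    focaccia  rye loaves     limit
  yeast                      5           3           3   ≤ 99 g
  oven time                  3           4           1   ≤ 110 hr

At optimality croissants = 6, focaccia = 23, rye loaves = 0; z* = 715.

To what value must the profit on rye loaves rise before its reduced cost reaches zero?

At the optimum: yeast uses 99 of 99 (binding); oven time uses 110 of 110 (binding).
From A_Bᵀ y = c: 5·y_yeast + 3·y_oven time = 31; 3·y_yeast + 4·y_oven time = 23.
→ y_yeast = 5 and y_oven time = 2.
rye loaves enters the basis when its profit ≥ yᵀa₃ = 5·3 + 2·1 = 17.

17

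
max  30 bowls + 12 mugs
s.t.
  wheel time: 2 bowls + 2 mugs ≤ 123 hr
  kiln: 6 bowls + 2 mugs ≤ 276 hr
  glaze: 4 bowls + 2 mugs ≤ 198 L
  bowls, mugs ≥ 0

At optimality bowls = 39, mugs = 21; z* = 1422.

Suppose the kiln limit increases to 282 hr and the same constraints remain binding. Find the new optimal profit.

Check each constraint at x*: wheel time 120/123 (slack 3); kiln 276/276 (tight); glaze 198/198 (tight).
By complementary slackness, y = 0 for the non-binding constraint.
From A_Bᵀ y = c: 6·y_kiln + 4·y_glaze = 30; 2·y_kiln + 2·y_glaze = 12.
→ y_kiln = 3 and y_glaze = 3.
Δz = y_kiln·Δb = 3 × (6) = 18, so new z* = 1422 + 18 = 1440.

1440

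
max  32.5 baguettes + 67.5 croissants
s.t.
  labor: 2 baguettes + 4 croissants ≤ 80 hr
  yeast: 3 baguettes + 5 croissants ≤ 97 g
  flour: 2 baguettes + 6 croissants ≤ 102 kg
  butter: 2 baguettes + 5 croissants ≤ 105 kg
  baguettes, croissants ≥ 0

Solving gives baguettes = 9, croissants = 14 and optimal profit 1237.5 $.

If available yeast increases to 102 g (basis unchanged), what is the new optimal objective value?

Binding: yeast and flour. Non-binding: labor (6 unused), butter (17 unused).
By complementary slackness, y = 0 for the non-binding constraints.
Dual feasibility on the basic columns requires 3·y_yeast + 2·y_flour = 32.5, 5·y_yeast + 6·y_flour = 67.5.
→ y_yeast = 7.5 and y_flour = 5.
Δz = y_yeast·Δb = 7.5 × (5) = 37.5, so new z* = 1237.5 + 37.5 = 1275.

1275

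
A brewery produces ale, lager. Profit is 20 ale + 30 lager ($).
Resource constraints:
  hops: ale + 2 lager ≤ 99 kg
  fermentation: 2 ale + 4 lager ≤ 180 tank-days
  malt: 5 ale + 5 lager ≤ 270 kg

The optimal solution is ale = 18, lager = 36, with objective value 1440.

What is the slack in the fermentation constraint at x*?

fermentation used = 2·18 + 4·36 = 180; slack = 180 − 180 = 0.

0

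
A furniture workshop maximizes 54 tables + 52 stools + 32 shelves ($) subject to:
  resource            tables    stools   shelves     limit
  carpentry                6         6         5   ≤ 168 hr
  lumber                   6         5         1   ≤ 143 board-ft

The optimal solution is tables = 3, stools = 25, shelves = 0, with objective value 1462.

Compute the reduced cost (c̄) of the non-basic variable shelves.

At the optimum: carpentry uses 168 of 168 (binding); lumber uses 143 of 143 (binding).
The binding rows give the dual system: 6·y_carpentry + 6·y_lumber = 54 and 6·y_carpentry + 5·y_lumber = 52.
Solving: y_carpentry = 7, y_lumber = 2.
Reduced cost of shelves: c₃ − yᵀa₃ = 32 − (7·5 + 2·1) = 32 − 37 = -5.

-5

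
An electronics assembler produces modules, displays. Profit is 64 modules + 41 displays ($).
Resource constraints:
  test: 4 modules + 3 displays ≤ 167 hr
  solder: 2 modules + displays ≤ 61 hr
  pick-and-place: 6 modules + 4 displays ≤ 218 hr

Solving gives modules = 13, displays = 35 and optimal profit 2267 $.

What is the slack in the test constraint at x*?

10

test used = 4·13 + 3·35 = 157; slack = 167 − 157 = 10.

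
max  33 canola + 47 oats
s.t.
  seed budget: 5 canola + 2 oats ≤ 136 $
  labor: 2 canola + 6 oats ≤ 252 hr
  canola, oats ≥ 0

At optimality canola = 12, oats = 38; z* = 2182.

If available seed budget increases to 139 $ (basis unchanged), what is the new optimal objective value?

2194

At the optimum: seed budget uses 136 of 136 (binding); labor uses 252 of 252 (binding).
Dual feasibility on the basic columns requires 5·y_seed budget + 2·y_labor = 33, 2·y_seed budget + 6·y_labor = 47.
Solving: y_seed budget = 4, y_labor = 6.5.
Δz = y_seed budget·Δb = 4 × (3) = 12, so new z* = 2182 + 12 = 2194.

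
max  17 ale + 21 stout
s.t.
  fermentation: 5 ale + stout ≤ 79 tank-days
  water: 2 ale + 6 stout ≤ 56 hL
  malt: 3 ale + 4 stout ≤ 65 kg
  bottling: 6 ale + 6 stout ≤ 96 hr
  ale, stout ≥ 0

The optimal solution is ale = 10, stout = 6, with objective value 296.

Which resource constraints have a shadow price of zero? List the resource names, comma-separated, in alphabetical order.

fermentation, malt

fermentation: 56/79 (slack 23)
water: 56/56 (binding)
malt: 54/65 (slack 11)
bottling: 96/96 (binding)
By complementary slackness, a constraint with positive slack has shadow price 0 → fermentation, malt.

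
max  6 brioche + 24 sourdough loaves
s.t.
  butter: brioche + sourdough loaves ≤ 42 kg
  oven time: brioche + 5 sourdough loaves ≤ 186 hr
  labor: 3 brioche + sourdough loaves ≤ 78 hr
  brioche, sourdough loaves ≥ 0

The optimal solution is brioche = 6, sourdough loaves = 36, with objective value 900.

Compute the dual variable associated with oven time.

4.5

Check each constraint at x*: butter 42/42 (tight); oven time 186/186 (tight); labor 54/78 (slack 24).
By complementary slackness, y = 0 for the non-binding constraint.
The binding rows give the dual system: 1·y_butter + 1·y_oven time = 6 and 1·y_butter + 5·y_oven time = 24.
→ y_butter = 1.5 and y_oven time = 4.5.
Shadow price of oven time = 4.5.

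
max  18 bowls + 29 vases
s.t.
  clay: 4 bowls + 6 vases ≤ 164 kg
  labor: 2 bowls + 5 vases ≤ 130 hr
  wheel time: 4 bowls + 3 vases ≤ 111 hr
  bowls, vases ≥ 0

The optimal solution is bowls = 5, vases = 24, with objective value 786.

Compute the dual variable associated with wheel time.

0

Check each constraint at x*: clay 164/164 (tight); labor 130/130 (tight); wheel time 92/111 (slack 19).
Since wheel time is not tight, its dual is 0.
From A_Bᵀ y = c: 4·y_clay + 2·y_labor = 18; 6·y_clay + 5·y_labor = 29.
→ y_clay = 4 and y_labor = 1.
Shadow price of wheel time = 0.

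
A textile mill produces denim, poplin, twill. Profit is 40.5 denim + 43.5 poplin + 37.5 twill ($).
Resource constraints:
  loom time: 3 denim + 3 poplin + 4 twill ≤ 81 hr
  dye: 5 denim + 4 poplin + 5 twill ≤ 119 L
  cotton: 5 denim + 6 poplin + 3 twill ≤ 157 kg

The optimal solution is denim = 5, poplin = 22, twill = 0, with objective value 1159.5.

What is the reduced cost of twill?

-5.5

Binding: loom time and cotton. Non-binding: dye (6 unused).
Since dye is not tight, its dual is 0.
Dual feasibility on the basic columns requires 3·y_loom time + 5·y_cotton = 40.5, 3·y_loom time + 6·y_cotton = 43.5.
Solving: y_loom time = 8.5, y_cotton = 3.
Reduced cost of twill: c₃ − yᵀa₃ = 37.5 − (8.5·4 + 3·3) = 37.5 − 43 = -5.5.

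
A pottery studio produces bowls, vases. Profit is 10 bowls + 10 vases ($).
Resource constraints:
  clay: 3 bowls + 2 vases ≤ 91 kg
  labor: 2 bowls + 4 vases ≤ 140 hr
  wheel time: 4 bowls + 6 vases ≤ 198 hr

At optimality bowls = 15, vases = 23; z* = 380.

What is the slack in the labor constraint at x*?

labor used = 2·15 + 4·23 = 122; slack = 140 − 122 = 18.

18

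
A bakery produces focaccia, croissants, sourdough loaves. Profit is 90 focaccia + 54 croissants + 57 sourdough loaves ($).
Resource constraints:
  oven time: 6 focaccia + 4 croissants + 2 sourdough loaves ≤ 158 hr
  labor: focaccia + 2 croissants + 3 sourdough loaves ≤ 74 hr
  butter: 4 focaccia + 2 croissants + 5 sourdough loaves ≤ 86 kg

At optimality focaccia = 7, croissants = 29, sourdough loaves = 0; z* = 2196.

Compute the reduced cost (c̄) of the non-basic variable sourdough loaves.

Check each constraint at x*: oven time 158/158 (tight); labor 65/74 (slack 9); butter 86/86 (tight).
Since labor is not tight, its dual is 0.
Dual feasibility on the basic columns requires 6·y_oven time + 4·y_butter = 90, 4·y_oven time + 2·y_butter = 54.
Solving: y_oven time = 9, y_butter = 9.
Reduced cost of sourdough loaves: c₃ − yᵀa₃ = 57 − (9·2 + 9·5) = 57 − 63 = -6.

-6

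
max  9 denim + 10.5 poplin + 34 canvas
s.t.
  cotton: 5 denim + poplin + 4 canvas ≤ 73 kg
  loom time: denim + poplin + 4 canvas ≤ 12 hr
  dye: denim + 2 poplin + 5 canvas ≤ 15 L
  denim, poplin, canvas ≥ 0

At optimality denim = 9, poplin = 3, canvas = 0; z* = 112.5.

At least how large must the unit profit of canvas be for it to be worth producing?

37.5

At the optimum: cotton uses 48 of 73 (slack = 25); loom time uses 12 of 12 (binding); dye uses 15 of 15 (binding).
By complementary slackness, y = 0 for the non-binding constraint.
Dual feasibility on the basic columns requires 1·y_loom time + 1·y_dye = 9, 1·y_loom time + 2·y_dye = 10.5.
Solving: y_loom time = 7.5, y_dye = 1.5.
canvas enters the basis when its profit ≥ yᵀa₃ = 7.5·4 + 1.5·5 = 37.5.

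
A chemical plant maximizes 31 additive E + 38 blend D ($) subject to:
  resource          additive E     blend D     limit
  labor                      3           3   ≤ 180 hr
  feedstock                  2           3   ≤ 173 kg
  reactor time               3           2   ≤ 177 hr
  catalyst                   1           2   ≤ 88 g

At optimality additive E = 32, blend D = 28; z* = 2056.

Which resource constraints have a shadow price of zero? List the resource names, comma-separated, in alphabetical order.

feedstock, reactor time

labor: 180/180 (binding)
feedstock: 148/173 (slack 25)
reactor time: 152/177 (slack 25)
catalyst: 88/88 (binding)
By complementary slackness, a constraint with positive slack has shadow price 0 → feedstock, reactor time.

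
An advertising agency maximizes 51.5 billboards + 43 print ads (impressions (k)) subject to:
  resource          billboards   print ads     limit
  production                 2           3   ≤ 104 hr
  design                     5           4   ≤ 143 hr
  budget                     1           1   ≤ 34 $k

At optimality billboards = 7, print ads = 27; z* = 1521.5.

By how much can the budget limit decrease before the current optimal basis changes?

Binding constraints: design, budget. The basis is B = [[5,4],[1,1]] with det 1.
Per unit decrease in budget, x* moves by d = (4, -5).
The basis stays optimal until print ads reaches 0; allowable decrease = 5.4 $k.

5.4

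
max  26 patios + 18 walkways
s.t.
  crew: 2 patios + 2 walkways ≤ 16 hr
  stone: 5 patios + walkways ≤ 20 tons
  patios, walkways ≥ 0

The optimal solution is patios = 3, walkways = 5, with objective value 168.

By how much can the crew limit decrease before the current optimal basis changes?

8

Binding constraints: crew, stone. The basis is B = [[2,2],[5,1]] with det -8.
Per unit decrease in crew, x* moves by d = (0.125, -0.625).
The basis stays optimal until walkways reaches 0; allowable decrease = 8 hr.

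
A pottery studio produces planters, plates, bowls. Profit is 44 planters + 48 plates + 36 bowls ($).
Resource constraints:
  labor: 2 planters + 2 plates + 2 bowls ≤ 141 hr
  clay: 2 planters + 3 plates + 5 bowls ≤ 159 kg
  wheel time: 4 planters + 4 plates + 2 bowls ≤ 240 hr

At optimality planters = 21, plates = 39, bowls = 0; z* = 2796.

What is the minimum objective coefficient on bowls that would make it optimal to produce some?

38

At the optimum: labor uses 120 of 141 (slack = 21); clay uses 159 of 159 (binding); wheel time uses 240 of 240 (binding).
By complementary slackness, y = 0 for the non-binding constraint.
From A_Bᵀ y = c: 2·y_clay + 4·y_wheel time = 44; 3·y_clay + 4·y_wheel time = 48.
Solving: y_clay = 4, y_wheel time = 9.
bowls enters the basis when its profit ≥ yᵀa₃ = 4·5 + 9·2 = 38.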